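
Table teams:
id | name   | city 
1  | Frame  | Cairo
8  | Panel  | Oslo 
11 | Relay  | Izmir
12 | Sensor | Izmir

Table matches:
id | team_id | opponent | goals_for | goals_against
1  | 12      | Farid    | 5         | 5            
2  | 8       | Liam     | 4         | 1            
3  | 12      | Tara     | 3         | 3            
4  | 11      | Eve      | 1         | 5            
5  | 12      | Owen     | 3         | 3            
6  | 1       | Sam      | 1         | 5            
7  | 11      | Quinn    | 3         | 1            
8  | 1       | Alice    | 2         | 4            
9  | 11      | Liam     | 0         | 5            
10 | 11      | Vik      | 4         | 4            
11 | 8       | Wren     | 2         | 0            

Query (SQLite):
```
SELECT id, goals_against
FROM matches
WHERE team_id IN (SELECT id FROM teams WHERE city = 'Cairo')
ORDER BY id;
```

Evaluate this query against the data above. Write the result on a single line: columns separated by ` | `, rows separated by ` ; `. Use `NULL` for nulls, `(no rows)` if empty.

Inner query: teams.id where city = 'Cairo'.
Outer: keep matches rows whose team_id is in that set.
Inner query → {1}

6 | 5 ; 8 | 4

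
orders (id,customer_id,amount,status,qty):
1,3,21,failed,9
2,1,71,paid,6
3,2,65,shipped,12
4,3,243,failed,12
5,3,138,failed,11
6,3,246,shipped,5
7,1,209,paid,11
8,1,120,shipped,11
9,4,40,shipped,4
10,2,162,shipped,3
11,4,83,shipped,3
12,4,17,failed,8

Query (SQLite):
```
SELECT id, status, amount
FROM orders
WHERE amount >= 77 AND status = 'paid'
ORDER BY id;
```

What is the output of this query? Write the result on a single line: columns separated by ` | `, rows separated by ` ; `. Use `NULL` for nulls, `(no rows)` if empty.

7 | paid | 209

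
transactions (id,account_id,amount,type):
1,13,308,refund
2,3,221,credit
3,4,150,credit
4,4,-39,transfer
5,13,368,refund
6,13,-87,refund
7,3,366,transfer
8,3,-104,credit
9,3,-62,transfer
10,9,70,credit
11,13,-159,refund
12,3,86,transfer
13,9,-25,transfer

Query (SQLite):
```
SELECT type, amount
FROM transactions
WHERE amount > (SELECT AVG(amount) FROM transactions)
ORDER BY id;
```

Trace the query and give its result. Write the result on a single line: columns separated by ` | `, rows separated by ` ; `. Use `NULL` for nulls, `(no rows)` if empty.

refund | 308 ; credit | 221 ; credit | 150 ; refund | 368 ; transfer | 366 ; transfer | 86

Scalar subquery: AVG(amount) over all transactions rows = 84.076923 (≈; comparison uses full precision).
Keep rows where amount > that value.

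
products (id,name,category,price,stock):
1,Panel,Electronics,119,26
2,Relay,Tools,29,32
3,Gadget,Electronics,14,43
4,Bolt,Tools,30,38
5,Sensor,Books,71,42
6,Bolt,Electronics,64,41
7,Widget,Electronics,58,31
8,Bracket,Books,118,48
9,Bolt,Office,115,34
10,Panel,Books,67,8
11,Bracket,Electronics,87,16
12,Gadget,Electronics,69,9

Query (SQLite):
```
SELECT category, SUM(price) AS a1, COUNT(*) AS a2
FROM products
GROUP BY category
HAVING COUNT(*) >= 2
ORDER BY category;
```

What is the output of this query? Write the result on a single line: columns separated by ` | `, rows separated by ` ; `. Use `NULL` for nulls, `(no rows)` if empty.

Group products by category.
Per group compute: SUM(price), COUNT(*).
HAVING: drop groups with fewer than 2 rows.
  Books: ids {5, 8, 10} → SUM(price)=256, COUNT(*)=3
  Electronics: ids {1, 3, 6, 7, 11, 12} → SUM(price)=411, COUNT(*)=6
  Office: ids {9} → SUM(price)=115, COUNT(*)=1
  Tools: ids {2, 4} → SUM(price)=59, COUNT(*)=2

Books | 256 | 3 ; Electronics | 411 | 6 ; Tools | 59 | 2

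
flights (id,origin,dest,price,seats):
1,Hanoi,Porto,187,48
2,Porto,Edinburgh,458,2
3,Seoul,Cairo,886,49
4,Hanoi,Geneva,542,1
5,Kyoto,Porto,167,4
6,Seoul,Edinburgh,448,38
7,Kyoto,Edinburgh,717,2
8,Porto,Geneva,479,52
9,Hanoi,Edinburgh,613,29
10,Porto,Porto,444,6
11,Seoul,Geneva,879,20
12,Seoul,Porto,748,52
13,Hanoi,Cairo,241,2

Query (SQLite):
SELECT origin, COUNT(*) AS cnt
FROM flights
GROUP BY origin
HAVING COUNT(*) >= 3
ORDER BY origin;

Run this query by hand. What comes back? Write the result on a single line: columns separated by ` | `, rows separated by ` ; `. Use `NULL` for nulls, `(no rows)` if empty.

Hanoi | 4 ; Porto | 3 ; Seoul | 4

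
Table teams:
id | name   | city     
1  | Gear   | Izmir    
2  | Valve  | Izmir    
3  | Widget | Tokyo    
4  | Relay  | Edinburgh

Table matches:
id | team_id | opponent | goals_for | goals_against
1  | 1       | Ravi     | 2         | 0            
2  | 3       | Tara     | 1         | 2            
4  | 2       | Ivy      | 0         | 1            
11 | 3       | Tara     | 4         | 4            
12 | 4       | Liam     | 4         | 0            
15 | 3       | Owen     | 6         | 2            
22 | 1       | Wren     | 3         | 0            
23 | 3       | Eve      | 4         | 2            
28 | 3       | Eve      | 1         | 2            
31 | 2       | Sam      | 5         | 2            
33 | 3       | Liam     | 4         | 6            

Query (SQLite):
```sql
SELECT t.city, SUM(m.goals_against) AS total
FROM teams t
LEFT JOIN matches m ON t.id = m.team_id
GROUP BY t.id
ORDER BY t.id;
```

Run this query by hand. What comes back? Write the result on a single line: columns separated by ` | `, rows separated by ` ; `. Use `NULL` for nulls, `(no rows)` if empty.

LEFT JOIN keeps every teams row; unmatched ones get NULL for matches columns.
Group by teams.id and compute SUM(m.goals_against). SUM over an all-NULL group is NULL.
  1: ids {1, 22} → SUM(m.goals_against)=0
  2: ids {4, 31} → SUM(m.goals_against)=3
  3: ids {2, 11, 15, 23, 28, 33} → SUM(m.goals_against)=18
  4: ids {12} → SUM(m.goals_against)=0

Izmir | 0 ; Izmir | 3 ; Tokyo | 18 ; Edinburgh | 0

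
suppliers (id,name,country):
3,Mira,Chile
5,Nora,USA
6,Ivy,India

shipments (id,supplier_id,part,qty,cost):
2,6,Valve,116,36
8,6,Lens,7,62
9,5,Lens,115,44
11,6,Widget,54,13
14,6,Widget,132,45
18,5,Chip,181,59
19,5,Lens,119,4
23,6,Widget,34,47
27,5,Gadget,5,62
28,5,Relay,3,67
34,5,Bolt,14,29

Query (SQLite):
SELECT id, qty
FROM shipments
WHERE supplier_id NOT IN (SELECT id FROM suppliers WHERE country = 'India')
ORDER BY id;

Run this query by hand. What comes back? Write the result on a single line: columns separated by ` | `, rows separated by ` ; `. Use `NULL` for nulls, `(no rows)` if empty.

Inner query: suppliers.id where country = 'India'.
Outer: keep shipments rows whose supplier_id is not in that set.
Inner query → {6}

9 | 115 ; 18 | 181 ; 19 | 119 ; 27 | 5 ; 28 | 3 ; 34 | 14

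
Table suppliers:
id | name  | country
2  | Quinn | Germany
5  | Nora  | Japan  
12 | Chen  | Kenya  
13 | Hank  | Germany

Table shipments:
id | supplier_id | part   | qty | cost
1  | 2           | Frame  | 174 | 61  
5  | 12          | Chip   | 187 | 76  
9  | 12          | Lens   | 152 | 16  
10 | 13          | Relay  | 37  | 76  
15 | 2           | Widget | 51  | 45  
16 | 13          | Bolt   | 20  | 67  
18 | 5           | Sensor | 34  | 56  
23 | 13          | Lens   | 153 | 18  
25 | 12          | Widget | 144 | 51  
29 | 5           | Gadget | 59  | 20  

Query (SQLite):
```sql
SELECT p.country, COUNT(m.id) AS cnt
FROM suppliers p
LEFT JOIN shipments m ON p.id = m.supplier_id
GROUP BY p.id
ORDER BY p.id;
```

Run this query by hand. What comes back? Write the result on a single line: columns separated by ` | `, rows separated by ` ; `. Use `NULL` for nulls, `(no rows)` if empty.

Germany | 2 ; Japan | 2 ; Kenya | 3 ; Germany | 3

LEFT JOIN keeps every suppliers row; unmatched ones get NULL for shipments columns.
Group by suppliers.id and compute COUNT(m.id). COUNT(col) of an all-NULL group is 0.
  2: ids {1, 15} → COUNT(m.id)=2
  5: ids {18, 29} → COUNT(m.id)=2
  12: ids {5, 9, 25} → COUNT(m.id)=3
  13: ids {10, 16, 23} → COUNT(m.id)=3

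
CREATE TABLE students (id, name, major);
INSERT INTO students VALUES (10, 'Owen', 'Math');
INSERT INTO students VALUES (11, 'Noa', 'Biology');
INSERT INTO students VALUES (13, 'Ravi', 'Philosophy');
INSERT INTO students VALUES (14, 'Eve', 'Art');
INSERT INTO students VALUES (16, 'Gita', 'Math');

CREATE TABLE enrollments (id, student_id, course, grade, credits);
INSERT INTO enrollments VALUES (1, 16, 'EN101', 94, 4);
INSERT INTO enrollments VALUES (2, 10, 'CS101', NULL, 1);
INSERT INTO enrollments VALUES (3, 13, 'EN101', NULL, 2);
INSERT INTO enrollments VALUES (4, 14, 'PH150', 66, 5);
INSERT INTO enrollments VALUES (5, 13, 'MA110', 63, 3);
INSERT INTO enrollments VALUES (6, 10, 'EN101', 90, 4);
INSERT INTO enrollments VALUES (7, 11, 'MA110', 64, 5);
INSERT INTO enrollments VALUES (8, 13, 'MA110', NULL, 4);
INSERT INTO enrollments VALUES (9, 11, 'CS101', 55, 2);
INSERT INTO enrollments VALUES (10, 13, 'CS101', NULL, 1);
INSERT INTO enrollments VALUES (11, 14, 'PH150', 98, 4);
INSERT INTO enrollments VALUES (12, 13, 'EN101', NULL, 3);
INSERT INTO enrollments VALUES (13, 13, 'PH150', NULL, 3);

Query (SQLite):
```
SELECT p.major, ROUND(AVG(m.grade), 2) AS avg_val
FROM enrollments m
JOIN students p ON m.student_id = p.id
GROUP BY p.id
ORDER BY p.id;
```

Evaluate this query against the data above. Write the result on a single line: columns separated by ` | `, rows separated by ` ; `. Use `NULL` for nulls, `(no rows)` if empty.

Join each enrollments row to its students via student_id.
Group joined rows by students.id; compute ROUND(AVG(m.grade), 2) per group.
  10: ids {2, 6} → ROUND(AVG(m.grade), 2)=90
  11: ids {7, 9} → ROUND(AVG(m.grade), 2)=59.5
  13: ids {3, 5, 8, 10, 12, 13} → ROUND(AVG(m.grade), 2)=63
  14: ids {4, 11} → ROUND(AVG(m.grade), 2)=82
  16: ids {1} → ROUND(AVG(m.grade), 2)=94

Math | 90 ; Biology | 59.5 ; Philosophy | 63 ; Art | 82 ; Math | 94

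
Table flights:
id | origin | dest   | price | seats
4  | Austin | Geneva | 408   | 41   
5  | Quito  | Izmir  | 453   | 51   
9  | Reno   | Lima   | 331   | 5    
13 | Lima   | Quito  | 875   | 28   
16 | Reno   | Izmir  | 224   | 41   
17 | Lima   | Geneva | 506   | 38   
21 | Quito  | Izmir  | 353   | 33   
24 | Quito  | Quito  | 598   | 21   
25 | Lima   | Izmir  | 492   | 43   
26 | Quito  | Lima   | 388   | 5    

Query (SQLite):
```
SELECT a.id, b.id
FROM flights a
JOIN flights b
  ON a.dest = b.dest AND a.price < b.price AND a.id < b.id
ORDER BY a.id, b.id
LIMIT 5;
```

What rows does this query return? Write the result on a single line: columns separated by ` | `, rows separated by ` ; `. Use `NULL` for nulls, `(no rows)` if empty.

4 | 17 ; 5 | 25 ; 9 | 26 ; 16 | 21 ; 16 | 25

Pairs (a,b) with same dest, a.price < b.price, a.id < b.id.
dest groups: Geneva:{4,17} Izmir:{5,16,21,25} Lima:{9,26} Quito:{13,24}
Ordered by (a.id, b.id); first 5.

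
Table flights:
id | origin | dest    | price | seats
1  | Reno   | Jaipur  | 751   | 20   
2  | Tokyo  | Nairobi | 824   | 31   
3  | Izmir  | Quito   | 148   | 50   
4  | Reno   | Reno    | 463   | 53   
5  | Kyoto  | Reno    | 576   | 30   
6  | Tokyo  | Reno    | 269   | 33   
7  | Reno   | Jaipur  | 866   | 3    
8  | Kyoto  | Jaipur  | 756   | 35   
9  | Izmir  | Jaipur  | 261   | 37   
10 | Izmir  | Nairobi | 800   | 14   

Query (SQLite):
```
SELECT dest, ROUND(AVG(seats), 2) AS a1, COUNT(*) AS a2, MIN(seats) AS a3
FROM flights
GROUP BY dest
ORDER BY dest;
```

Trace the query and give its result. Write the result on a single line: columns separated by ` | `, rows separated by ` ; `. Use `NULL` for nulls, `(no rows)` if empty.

Group flights by dest.
Per group compute: ROUND(AVG(seats), 2), COUNT(*), MIN(seats).
  Jaipur: ids {1, 7, 8, 9} → ROUND(AVG(seats), 2)=23.75, COUNT(*)=4, MIN(seats)=3
  Nairobi: ids {2, 10} → ROUND(AVG(seats), 2)=22.5, COUNT(*)=2, MIN(seats)=14
  Quito: ids {3} → ROUND(AVG(seats), 2)=50, COUNT(*)=1, MIN(seats)=50
  Reno: ids {4, 5, 6} → ROUND(AVG(seats), 2)=38.67, COUNT(*)=3, MIN(seats)=30

Jaipur | 23.75 | 4 | 3 ; Nairobi | 22.5 | 2 | 14 ; Quito | 50 | 1 | 50 ; Reno | 38.67 | 3 | 30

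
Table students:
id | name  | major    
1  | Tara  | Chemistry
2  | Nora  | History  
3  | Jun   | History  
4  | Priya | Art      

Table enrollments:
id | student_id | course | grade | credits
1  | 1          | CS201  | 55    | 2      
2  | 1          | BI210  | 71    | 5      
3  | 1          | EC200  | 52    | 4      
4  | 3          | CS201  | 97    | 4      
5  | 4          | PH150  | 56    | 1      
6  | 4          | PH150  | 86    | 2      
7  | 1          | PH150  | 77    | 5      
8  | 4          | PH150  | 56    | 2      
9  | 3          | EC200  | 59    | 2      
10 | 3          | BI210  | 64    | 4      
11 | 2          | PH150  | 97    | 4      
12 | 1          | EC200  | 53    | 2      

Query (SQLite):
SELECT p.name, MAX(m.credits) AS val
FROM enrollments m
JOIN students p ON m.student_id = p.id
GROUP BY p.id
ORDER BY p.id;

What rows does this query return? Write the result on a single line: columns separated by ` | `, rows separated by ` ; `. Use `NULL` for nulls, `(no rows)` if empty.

Tara | 5 ; Nora | 4 ; Jun | 4 ; Priya | 2

Join each enrollments row to its students via student_id.
Group joined rows by students.id; compute MAX(m.credits) per group.
  1: ids {1, 2, 3, 7, 12} → MAX(m.credits)=5
  2: ids {11} → MAX(m.credits)=4
  3: ids {4, 9, 10} → MAX(m.credits)=4
  4: ids {5, 6, 8} → MAX(m.credits)=2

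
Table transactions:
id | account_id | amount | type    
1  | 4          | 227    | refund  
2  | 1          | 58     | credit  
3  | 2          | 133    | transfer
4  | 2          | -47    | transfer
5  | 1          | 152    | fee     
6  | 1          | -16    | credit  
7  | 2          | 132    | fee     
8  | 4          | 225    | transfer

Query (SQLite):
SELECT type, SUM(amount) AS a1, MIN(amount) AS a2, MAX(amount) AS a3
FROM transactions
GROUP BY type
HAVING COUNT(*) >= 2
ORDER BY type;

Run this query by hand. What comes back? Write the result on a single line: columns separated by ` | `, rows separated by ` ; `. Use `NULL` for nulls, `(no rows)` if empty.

credit | 42 | -16 | 58 ; fee | 284 | 132 | 152 ; transfer | 311 | -47 | 225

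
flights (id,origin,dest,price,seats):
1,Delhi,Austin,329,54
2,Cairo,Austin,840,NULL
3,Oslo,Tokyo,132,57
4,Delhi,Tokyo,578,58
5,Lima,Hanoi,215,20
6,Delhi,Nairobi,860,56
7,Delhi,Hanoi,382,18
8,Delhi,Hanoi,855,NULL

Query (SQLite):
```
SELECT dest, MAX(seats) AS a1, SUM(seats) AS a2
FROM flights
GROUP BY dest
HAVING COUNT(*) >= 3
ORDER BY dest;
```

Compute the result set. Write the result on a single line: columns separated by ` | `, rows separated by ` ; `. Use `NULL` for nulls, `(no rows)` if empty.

Group flights by dest.
Per group compute: MAX(seats), SUM(seats).
HAVING: drop groups with fewer than 3 rows.
  Austin: ids {1, 2} → MAX(seats)=54, SUM(seats)=54
  Hanoi: ids {5, 7, 8} → MAX(seats)=20, SUM(seats)=38
  Nairobi: ids {6} → MAX(seats)=56, SUM(seats)=56
  Tokyo: ids {3, 4} → MAX(seats)=58, SUM(seats)=115

Hanoi | 20 | 38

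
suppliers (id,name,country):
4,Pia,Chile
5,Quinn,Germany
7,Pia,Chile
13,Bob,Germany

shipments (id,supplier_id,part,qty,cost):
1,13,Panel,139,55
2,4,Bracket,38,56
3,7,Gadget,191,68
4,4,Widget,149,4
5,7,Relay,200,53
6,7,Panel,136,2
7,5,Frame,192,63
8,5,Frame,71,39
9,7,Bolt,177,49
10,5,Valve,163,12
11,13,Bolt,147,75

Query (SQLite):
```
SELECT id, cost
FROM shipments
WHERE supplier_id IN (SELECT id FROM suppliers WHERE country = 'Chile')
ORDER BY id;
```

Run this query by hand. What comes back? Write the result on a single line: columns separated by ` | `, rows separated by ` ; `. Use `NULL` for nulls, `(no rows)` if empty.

2 | 56 ; 3 | 68 ; 4 | 4 ; 5 | 53 ; 6 | 2 ; 9 | 49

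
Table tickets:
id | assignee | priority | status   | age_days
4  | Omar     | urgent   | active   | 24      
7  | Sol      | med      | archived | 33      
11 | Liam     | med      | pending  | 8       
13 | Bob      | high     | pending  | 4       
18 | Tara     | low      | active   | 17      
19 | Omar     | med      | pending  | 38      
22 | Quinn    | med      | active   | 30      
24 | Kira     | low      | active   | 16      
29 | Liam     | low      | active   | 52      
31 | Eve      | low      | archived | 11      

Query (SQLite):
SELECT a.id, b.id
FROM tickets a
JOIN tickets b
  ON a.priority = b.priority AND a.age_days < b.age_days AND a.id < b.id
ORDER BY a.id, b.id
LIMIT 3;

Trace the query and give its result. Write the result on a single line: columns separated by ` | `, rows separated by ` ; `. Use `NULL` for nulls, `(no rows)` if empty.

7 | 19 ; 11 | 19 ; 11 | 22

Pairs (a,b) with same priority, a.age_days < b.age_days, a.id < b.id.
priority groups: high:{13} low:{18,24,29,31} med:{7,11,19,22} urgent:{4}
Ordered by (a.id, b.id); first 3.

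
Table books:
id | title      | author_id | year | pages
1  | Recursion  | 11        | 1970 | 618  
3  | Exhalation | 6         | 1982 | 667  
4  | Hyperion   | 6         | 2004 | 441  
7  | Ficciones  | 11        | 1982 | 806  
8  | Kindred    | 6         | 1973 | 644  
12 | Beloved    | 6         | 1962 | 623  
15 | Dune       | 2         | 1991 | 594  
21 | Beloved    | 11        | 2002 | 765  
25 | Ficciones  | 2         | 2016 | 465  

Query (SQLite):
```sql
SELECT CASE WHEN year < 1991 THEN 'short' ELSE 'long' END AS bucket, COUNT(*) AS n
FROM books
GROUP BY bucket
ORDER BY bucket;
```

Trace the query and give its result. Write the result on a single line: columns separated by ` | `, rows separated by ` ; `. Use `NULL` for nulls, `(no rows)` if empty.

long | 4 ; short | 5

Bucket rows by year < 1991 → 'short' else 'long'; count each bucket.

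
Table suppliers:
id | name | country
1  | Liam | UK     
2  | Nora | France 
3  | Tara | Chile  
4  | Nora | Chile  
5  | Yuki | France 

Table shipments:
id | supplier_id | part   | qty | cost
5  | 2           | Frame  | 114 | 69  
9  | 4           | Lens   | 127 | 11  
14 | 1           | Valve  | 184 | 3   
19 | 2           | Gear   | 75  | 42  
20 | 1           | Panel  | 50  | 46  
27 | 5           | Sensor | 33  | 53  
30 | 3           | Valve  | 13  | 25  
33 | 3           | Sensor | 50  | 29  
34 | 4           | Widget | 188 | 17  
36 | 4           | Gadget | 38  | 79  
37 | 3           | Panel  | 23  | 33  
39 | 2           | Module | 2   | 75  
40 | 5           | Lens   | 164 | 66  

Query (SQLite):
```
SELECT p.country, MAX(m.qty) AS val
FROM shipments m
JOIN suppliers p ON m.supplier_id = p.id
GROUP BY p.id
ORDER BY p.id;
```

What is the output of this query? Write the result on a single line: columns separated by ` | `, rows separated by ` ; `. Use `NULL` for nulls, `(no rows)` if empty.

UK | 184 ; France | 114 ; Chile | 50 ; Chile | 188 ; France | 164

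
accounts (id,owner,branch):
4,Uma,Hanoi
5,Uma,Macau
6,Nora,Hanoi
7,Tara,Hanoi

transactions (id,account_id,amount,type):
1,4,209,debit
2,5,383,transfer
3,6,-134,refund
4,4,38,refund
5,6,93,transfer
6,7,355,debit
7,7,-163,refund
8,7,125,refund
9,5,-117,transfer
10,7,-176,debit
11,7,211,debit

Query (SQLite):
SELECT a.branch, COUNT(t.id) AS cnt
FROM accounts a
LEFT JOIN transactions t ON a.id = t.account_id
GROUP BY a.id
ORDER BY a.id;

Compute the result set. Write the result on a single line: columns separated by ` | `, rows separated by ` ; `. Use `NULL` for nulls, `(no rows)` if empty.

LEFT JOIN keeps every accounts row; unmatched ones get NULL for transactions columns.
Group by accounts.id and compute COUNT(t.id). COUNT(col) of an all-NULL group is 0.
  4: ids {1, 4} → COUNT(t.id)=2
  5: ids {2, 9} → COUNT(t.id)=2
  6: ids {3, 5} → COUNT(t.id)=2
  7: ids {6, 7, 8, 10, 11} → COUNT(t.id)=5

Hanoi | 2 ; Macau | 2 ; Hanoi | 2 ; Hanoi | 5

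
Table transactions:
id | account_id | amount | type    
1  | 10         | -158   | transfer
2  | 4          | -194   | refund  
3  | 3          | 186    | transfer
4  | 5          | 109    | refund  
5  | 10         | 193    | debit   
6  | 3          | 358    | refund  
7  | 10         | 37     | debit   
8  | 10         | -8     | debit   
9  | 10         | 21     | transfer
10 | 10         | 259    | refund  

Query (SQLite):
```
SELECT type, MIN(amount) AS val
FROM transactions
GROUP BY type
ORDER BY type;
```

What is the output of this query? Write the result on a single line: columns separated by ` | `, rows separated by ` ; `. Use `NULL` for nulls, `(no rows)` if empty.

debit | -8 ; refund | -194 ; transfer | -158

Partition transactions by type; compute MIN(amount) within each group.
  debit: ids {5, 7, 8} → MIN(amount)=-8
  refund: ids {2, 4, 6, 10} → MIN(amount)=-194
  transfer: ids {1, 3, 9} → MIN(amount)=-158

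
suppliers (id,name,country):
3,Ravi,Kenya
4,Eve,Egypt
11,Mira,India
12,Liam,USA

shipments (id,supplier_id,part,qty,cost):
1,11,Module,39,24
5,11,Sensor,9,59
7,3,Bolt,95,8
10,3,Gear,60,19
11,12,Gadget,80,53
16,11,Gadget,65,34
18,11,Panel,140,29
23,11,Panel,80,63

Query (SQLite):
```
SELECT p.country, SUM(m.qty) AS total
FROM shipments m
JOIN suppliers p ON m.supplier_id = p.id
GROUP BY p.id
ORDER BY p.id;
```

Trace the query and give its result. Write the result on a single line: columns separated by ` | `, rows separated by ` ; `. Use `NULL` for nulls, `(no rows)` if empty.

Kenya | 155 ; India | 333 ; USA | 80

Join each shipments row to its suppliers via supplier_id.
Group joined rows by suppliers.id; compute SUM(m.qty) per group.
  3: ids {7, 10} → SUM(m.qty)=155
  11: ids {1, 5, 16, 18, 23} → SUM(m.qty)=333
  12: ids {11} → SUM(m.qty)=80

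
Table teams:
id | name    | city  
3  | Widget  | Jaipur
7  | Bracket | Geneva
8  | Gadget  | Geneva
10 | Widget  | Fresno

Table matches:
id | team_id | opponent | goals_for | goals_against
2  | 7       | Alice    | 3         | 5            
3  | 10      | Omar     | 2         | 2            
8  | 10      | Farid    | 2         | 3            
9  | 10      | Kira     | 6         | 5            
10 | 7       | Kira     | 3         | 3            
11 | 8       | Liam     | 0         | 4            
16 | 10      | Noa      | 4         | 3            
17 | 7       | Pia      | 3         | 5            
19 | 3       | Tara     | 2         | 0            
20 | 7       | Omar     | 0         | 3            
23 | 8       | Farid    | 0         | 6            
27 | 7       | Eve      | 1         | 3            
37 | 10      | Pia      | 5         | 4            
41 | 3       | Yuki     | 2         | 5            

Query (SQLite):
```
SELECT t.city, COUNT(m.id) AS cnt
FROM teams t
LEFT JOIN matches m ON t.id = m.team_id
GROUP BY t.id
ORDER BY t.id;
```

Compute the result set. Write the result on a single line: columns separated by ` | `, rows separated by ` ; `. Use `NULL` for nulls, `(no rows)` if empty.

LEFT JOIN keeps every teams row; unmatched ones get NULL for matches columns.
Group by teams.id and compute COUNT(m.id). COUNT(col) of an all-NULL group is 0.
  3: ids {19, 41} → COUNT(m.id)=2
  7: ids {2, 10, 17, 20, 27} → COUNT(m.id)=5
  8: ids {11, 23} → COUNT(m.id)=2
  10: ids {3, 8, 9, 16, 37} → COUNT(m.id)=5

Jaipur | 2 ; Geneva | 5 ; Geneva | 2 ; Fresno | 5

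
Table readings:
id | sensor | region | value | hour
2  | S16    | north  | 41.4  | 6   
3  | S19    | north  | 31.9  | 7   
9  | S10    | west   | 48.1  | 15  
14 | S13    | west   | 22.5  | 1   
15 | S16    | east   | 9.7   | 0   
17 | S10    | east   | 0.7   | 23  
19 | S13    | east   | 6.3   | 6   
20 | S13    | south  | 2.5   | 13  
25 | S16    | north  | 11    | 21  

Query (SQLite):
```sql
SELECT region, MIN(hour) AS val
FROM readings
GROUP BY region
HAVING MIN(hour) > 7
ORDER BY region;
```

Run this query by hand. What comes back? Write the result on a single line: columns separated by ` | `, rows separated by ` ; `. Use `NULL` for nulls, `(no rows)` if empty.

Partition readings by region; compute MIN(hour) within each group.
HAVING: keep groups where MIN(hour) > 7.
  east: ids {15, 17, 19} → MIN(hour)=0
  north: ids {2, 3, 25} → MIN(hour)=6
  south: ids {20} → MIN(hour)=13
  west: ids {9, 14} → MIN(hour)=1

south | 13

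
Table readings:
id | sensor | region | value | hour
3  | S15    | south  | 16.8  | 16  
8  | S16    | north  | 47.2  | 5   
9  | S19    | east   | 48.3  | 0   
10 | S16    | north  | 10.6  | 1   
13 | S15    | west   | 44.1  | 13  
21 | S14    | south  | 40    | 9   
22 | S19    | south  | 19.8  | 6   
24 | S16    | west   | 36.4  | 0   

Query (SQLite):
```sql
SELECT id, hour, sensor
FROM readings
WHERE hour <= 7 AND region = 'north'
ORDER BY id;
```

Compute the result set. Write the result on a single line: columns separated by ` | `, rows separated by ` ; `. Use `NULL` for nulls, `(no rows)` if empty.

hour <= 7: ids {8, 9, 10, 22, 24}
region = 'north': ids {8, 10}
Combine with AND.

8 | 5 | S16 ; 10 | 1 | S16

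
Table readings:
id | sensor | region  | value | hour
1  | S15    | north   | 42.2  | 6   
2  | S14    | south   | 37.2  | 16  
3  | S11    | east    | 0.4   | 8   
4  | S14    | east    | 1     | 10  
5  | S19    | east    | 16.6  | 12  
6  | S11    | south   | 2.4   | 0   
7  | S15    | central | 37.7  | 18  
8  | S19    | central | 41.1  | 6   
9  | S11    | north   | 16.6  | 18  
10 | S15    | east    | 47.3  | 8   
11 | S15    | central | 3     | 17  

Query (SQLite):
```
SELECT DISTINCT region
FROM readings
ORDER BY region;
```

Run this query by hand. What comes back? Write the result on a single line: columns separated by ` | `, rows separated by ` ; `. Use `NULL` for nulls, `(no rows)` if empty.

central ; east ; north ; south

Collect distinct region values from readings.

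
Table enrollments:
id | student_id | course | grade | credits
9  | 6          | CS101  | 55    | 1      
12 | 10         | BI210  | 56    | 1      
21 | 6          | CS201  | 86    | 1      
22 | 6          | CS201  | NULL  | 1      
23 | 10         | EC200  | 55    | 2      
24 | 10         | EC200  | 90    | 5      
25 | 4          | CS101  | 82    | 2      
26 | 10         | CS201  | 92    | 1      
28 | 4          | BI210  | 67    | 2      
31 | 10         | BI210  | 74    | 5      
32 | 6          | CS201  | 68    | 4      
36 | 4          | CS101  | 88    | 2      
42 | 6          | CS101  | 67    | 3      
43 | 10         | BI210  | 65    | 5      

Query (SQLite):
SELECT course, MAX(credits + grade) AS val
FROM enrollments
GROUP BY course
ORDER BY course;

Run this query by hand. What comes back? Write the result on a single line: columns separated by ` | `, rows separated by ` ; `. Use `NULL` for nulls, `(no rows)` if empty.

For each row compute credits + grade.
Group by course; take MAX of the expression per group.
  BI210: ids {12, 28, 31, 43} → MAX(credits + grade)=79
  CS101: ids {9, 25, 36, 42} → MAX(credits + grade)=90
  CS201: ids {21, 22, 26, 32} → MAX(credits + grade)=93
  EC200: ids {23, 24} → MAX(credits + grade)=95

BI210 | 79 ; CS101 | 90 ; CS201 | 93 ; EC200 | 95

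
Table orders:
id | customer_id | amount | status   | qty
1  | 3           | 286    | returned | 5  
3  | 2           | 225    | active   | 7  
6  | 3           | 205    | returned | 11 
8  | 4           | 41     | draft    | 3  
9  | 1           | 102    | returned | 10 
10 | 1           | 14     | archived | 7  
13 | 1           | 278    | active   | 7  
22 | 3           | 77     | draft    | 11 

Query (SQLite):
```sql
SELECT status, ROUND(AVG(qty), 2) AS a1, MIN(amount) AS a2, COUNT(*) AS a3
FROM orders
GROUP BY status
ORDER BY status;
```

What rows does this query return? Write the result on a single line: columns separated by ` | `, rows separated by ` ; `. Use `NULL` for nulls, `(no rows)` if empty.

Group orders by status.
Per group compute: ROUND(AVG(qty), 2), MIN(amount), COUNT(*).
  active: ids {3, 13} → ROUND(AVG(qty), 2)=7, MIN(amount)=225, COUNT(*)=2
  archived: ids {10} → ROUND(AVG(qty), 2)=7, MIN(amount)=14, COUNT(*)=1
  draft: ids {8, 22} → ROUND(AVG(qty), 2)=7, MIN(amount)=41, COUNT(*)=2
  returned: ids {1, 6, 9} → ROUND(AVG(qty), 2)=8.67, MIN(amount)=102, COUNT(*)=3

active | 7 | 225 | 2 ; archived | 7 | 14 | 1 ; draft | 7 | 41 | 2 ; returned | 8.67 | 102 | 3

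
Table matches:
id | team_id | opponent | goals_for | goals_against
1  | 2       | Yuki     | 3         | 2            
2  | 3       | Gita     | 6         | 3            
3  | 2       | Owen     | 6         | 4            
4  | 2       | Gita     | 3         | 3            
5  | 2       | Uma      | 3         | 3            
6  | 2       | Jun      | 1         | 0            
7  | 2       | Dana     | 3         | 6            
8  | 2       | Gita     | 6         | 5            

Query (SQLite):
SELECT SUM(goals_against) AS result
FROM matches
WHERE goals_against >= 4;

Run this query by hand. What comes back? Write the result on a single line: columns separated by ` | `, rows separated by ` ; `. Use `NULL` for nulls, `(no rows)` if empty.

15

Rows where goals_against >= 4 → goals_against values: [4, 6, 5].
SUM of non-NULL values = 15.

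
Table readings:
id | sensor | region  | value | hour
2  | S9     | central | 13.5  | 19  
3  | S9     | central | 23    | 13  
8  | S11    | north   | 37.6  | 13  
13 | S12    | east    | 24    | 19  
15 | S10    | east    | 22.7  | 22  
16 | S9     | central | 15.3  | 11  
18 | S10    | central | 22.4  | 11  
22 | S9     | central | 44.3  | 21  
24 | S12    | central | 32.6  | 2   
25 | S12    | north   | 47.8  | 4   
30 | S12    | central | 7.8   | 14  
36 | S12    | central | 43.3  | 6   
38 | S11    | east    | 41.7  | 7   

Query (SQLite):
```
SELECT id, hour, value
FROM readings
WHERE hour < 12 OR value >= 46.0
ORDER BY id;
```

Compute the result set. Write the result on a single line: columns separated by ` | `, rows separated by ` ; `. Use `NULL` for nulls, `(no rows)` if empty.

16 | 11 | 15.3 ; 18 | 11 | 22.4 ; 24 | 2 | 32.6 ; 25 | 4 | 47.8 ; 36 | 6 | 43.3 ; 38 | 7 | 41.7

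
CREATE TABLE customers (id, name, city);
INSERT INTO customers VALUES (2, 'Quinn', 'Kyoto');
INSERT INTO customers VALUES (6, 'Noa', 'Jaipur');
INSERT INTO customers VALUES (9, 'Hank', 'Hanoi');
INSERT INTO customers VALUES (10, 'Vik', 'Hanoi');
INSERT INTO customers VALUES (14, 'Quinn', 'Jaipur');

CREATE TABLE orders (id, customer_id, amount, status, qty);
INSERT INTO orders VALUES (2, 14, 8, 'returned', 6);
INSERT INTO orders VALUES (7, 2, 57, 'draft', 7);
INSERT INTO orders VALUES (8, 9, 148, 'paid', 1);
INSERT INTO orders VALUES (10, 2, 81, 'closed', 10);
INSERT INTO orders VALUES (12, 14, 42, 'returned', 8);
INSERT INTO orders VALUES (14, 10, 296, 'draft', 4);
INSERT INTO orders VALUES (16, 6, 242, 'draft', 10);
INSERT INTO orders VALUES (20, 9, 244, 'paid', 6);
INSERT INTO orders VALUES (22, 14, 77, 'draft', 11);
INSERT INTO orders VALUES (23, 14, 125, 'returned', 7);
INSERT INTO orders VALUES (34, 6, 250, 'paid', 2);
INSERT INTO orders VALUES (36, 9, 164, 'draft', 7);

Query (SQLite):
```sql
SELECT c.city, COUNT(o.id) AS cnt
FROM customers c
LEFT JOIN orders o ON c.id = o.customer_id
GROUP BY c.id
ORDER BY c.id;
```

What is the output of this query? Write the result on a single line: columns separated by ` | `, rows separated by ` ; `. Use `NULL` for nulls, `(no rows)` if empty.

Kyoto | 2 ; Jaipur | 2 ; Hanoi | 3 ; Hanoi | 1 ; Jaipur | 4

LEFT JOIN keeps every customers row; unmatched ones get NULL for orders columns.
Group by customers.id and compute COUNT(o.id). COUNT(col) of an all-NULL group is 0.
  2: ids {7, 10} → COUNT(o.id)=2
  6: ids {16, 34} → COUNT(o.id)=2
  9: ids {8, 20, 36} → COUNT(o.id)=3
  10: ids {14} → COUNT(o.id)=1
  14: ids {2, 12, 22, 23} → COUNT(o.id)=4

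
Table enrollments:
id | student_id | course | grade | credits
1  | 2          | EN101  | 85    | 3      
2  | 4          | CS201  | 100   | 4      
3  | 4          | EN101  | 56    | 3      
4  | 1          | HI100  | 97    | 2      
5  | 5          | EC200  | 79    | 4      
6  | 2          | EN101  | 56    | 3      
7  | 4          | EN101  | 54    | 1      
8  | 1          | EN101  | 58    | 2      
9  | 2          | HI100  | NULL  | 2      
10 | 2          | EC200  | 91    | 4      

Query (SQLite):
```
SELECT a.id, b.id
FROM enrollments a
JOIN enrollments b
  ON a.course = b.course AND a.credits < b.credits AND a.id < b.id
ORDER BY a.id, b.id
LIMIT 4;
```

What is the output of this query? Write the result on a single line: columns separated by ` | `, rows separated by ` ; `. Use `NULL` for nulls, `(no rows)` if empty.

Pairs (a,b) with same course, a.credits < b.credits, a.id < b.id.
course groups: CS201:{2} EC200:{5,10} EN101:{1,3,6,7,8} HI100:{4,9}
Ordered by (a.id, b.id); first 4.

7 | 8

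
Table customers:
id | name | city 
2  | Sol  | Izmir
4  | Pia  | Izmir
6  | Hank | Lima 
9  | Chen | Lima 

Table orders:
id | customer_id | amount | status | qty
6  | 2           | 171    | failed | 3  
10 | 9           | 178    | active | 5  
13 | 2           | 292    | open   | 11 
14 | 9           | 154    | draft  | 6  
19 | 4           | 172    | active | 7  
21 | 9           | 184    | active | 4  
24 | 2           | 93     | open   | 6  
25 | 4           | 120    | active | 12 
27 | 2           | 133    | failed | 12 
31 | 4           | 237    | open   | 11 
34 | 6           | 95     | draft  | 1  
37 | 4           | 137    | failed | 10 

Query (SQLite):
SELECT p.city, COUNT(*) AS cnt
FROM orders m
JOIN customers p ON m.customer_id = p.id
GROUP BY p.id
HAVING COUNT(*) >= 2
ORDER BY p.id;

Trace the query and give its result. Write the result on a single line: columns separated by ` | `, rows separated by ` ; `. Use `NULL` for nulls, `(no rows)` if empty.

Izmir | 4 ; Izmir | 4 ; Lima | 3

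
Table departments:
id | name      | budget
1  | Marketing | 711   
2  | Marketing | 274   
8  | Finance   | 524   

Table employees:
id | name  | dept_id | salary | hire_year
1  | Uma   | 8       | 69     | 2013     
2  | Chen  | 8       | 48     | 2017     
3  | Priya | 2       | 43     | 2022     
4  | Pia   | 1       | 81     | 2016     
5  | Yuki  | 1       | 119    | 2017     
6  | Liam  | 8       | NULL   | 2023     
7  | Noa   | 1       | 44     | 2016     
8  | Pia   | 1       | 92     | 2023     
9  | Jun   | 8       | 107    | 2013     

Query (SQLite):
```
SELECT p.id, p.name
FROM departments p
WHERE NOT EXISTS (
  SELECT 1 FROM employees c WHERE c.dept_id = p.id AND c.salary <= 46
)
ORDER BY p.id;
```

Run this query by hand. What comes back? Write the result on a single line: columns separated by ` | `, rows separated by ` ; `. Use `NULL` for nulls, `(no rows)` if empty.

8 | Finance

For each departments row, check whether any employees with matching dept_id has salary <= 46.
Keep rows where that is false.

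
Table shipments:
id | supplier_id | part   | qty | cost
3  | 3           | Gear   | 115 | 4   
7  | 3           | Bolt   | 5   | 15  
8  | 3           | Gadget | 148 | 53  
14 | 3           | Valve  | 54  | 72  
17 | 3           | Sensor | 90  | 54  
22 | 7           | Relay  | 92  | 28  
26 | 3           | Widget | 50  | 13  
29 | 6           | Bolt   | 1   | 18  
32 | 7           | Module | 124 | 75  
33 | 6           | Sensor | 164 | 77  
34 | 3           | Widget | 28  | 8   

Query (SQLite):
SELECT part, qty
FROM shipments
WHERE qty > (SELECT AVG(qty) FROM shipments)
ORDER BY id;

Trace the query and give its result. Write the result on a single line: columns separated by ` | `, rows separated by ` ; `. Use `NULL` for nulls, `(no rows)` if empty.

Gear | 115 ; Gadget | 148 ; Sensor | 90 ; Relay | 92 ; Module | 124 ; Sensor | 164

Scalar subquery: AVG(qty) over all shipments rows = 79.181818 (≈; comparison uses full precision).
Keep rows where qty > that value.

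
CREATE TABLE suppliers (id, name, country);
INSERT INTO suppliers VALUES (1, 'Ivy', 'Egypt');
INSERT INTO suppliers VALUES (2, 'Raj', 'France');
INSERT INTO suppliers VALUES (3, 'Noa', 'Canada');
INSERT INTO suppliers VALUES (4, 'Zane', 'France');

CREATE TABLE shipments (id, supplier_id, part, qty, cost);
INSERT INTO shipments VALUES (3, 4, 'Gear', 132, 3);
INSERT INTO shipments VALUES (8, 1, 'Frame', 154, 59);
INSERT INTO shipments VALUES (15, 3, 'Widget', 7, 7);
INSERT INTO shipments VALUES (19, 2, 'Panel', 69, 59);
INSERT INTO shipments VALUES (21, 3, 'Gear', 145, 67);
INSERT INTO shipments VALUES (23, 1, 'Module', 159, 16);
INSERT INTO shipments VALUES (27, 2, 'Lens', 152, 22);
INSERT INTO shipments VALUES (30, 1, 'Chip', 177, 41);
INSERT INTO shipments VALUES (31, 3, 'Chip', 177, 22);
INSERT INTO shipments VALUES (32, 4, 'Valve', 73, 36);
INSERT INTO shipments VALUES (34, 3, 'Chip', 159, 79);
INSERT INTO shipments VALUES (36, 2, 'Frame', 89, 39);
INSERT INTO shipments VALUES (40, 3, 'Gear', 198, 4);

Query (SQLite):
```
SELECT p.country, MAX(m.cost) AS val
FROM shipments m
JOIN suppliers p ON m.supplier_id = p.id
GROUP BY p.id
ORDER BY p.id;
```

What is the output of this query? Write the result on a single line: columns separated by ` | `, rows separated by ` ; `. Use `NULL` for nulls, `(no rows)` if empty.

Join each shipments row to its suppliers via supplier_id.
Group joined rows by suppliers.id; compute MAX(m.cost) per group.
  1: ids {8, 23, 30} → MAX(m.cost)=59
  2: ids {19, 27, 36} → MAX(m.cost)=59
  3: ids {15, 21, 31, 34, 40} → MAX(m.cost)=79
  4: ids {3, 32} → MAX(m.cost)=36

Egypt | 59 ; France | 59 ; Canada | 79 ; France | 36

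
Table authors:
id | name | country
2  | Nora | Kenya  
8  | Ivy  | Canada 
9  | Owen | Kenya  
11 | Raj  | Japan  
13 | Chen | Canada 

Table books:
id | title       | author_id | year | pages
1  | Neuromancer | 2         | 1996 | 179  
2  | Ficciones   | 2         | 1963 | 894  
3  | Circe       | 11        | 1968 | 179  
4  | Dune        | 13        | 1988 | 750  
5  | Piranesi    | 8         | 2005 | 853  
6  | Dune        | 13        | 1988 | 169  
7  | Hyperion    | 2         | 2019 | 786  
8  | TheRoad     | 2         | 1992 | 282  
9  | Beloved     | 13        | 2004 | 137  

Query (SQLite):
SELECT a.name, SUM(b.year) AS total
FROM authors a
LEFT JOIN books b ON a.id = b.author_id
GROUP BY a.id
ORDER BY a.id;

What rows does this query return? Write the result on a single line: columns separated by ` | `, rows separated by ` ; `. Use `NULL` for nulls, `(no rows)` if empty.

Nora | 7970 ; Ivy | 2005 ; Owen | NULL ; Raj | 1968 ; Chen | 5980

LEFT JOIN keeps every authors row; unmatched ones get NULL for books columns.
Group by authors.id and compute SUM(b.year). SUM over an all-NULL group is NULL.
  2: ids {1, 2, 7, 8} → SUM(b.year)=7970
  8: ids {5} → SUM(b.year)=2005
  9: ids {—} → SUM(b.year)=NULL
  11: ids {3} → SUM(b.year)=1968
  13: ids {4, 6, 9} → SUM(b.year)=5980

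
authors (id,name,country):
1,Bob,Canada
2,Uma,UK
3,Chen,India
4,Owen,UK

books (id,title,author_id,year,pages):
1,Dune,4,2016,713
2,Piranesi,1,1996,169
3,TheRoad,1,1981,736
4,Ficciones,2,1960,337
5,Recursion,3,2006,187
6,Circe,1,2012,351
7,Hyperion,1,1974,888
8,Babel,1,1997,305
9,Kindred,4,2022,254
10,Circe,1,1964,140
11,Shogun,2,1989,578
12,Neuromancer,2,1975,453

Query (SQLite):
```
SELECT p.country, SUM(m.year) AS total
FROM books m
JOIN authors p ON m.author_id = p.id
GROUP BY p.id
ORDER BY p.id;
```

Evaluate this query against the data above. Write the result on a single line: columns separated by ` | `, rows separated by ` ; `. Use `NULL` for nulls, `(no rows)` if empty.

Canada | 11924 ; UK | 5924 ; India | 2006 ; UK | 4038

Join each books row to its authors via author_id.
Group joined rows by authors.id; compute SUM(m.year) per group.
  1: ids {2, 3, 6, 7, 8, 10} → SUM(m.year)=11924
  2: ids {4, 11, 12} → SUM(m.year)=5924
  3: ids {5} → SUM(m.year)=2006
  4: ids {1, 9} → SUM(m.year)=4038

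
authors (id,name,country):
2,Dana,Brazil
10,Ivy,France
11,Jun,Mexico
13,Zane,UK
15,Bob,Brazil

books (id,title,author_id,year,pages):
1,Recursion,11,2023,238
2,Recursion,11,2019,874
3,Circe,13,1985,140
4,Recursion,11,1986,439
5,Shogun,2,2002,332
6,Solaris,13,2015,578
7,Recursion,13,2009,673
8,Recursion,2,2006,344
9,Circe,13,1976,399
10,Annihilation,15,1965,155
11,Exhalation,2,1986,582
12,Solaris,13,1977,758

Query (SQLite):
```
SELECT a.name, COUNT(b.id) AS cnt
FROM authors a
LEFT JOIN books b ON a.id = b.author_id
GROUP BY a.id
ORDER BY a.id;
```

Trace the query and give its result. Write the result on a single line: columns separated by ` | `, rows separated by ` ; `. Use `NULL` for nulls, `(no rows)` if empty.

Dana | 3 ; Ivy | 0 ; Jun | 3 ; Zane | 5 ; Bob | 1

LEFT JOIN keeps every authors row; unmatched ones get NULL for books columns.
Group by authors.id and compute COUNT(b.id). COUNT(col) of an all-NULL group is 0.
  2: ids {5, 8, 11} → COUNT(b.id)=3
  10: ids {—} → COUNT(b.id)=0
  11: ids {1, 2, 4} → COUNT(b.id)=3
  13: ids {3, 6, 7, 9, 12} → COUNT(b.id)=5
  15: ids {10} → COUNT(b.id)=1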